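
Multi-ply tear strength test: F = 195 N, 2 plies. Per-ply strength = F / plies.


Formula: Per-ply strength = Total force / Number of plies
Per-ply = 195 N / 2
Per-ply = 97.5 N

97.5 N


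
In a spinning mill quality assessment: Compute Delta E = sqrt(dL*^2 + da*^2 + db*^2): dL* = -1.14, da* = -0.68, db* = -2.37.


Formula: Delta E = sqrt(dL*^2 + da*^2 + db*^2)
Step 1: dL*^2 = (-1.14)^2 = 1.2996
Step 2: da*^2 = (-0.68)^2 = 0.4624
Step 3: db*^2 = (-2.37)^2 = 5.6169
Step 4: Sum = 1.2996 + 0.4624 + 5.6169 = 7.3789
Step 5: Delta E = sqrt(7.3789) = 2.72

2.72 Delta E


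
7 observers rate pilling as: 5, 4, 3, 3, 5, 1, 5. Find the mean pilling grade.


Formula: Mean = sum / count
Sum = 5 + 4 + 3 + 3 + 5 + 1 + 5 = 26
Mean = 26 / 7 = 3.7

3.7


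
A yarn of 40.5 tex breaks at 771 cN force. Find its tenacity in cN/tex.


Formula: Tenacity = Breaking force / Linear density
Tenacity = 771 cN / 40.5 tex
Tenacity = 19.04 cN/tex

19.04 cN/tex


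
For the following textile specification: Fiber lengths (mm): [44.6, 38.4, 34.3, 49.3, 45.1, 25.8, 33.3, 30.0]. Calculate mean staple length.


Formula: Mean = sum of lengths / count
Sum = 44.6 + 38.4 + 34.3 + 49.3 + 45.1 + 25.8 + 33.3 + 30.0
Sum = 300.8 mm
Mean = 300.8 / 8 = 37.60 mm

37.60 mm


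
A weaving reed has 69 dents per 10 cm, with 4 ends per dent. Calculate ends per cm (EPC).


Formula: EPC = (dents per 10 cm * ends per dent) / 10
Step 1: Total ends per 10 cm = 69 * 4 = 276
Step 2: EPC = 276 / 10 = 27.6 ends/cm

27.6 ends/cm


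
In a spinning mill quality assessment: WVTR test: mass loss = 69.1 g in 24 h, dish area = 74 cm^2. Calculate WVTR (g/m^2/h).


Formula: WVTR = mass_loss / (area * time)
Step 1: Convert area: 74 cm^2 = 0.0074 m^2
Step 2: WVTR = 69.1 g / (0.0074 m^2 * 24 h)
Step 3: WVTR = 69.1 / 0.1776 = 389.1 g/m^2/h

389.1 g/m^2/h


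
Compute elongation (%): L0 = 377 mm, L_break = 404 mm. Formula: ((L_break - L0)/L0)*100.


Formula: Elongation (%) = ((L_break - L0) / L0) * 100
Step 1: Extension = 404 - 377 = 27 mm
Step 2: Elongation = (27 / 377) * 100
Step 3: Elongation = 0.071618 * 100 = 7.1618% ≈ 7.2%

7.2%


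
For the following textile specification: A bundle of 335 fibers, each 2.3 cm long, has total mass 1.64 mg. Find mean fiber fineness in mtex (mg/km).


Formula: fineness (mtex) = mass (mg) / total length (km) = (mass_mg / total_length_m) * 1000
Step 1: Convert fiber length: 2.3 cm = 0.023 m
Step 2: Total fiber length = 335 * 0.023 = 7.705 m
Step 3: Linear density = 1.64 mg / 7.705 m = 0.2128 mg/m
Step 4: fineness = 0.2128 * 1000 = 212.8 mtex

212.8 mtex


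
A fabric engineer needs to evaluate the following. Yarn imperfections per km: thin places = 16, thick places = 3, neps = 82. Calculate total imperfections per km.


Formula: Total = thin places + thick places + neps
Total = 16 + 3 + 82
Total = 101 imperfections/km

101 imperfections/km


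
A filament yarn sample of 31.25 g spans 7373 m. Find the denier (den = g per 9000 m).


Formula: den = (mass_g / length_m) * 9000
Substituting: den = (31.25 / 7373) * 9000
Intermediate: 31.25 / 7373 = 0.00423844 g/m
den = 0.00423844 * 9000 = 38.1 denier

38.1 denier


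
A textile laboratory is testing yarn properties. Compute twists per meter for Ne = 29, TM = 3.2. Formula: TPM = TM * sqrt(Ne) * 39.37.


Formula: TPM = TM * sqrt(Ne) * 39.37
Step 1: sqrt(Ne) = sqrt(29) = 5.3852
Step 2: TM * sqrt(Ne) = 3.2 * 5.3852 = 17.2326
Step 3: TPM = 17.2326 * 39.37 = 678 twists/m

678 twists/m


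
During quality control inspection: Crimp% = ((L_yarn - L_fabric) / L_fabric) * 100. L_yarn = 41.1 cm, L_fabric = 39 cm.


Formula: Crimp% = ((L_yarn - L_fabric) / L_fabric) * 100
Step 1: Extension = 41.1 - 39 = 2.1 cm
Step 2: Crimp% = (2.1 / 39) * 100
Step 3: Crimp% = 0.053846 * 100 = 5.3846% ≈ 5.4%

5.4%


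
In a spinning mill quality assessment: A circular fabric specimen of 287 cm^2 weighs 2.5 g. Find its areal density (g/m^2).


Formula: GSM = mass_g / area_m2
Step 1: Convert area: 287 cm^2 = 287 / 10000 = 0.0287 m^2
Step 2: GSM = 2.5 g / 0.0287 m^2 = 87.1 g/m^2

87.1 g/m^2


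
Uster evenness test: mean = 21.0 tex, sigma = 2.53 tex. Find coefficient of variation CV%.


Formula: CV% = (standard deviation / mean) * 100
Step 1: Ratio = 2.53 / 21.0 = 0.120476
Step 2: CV% = 0.120476 * 100 = 12.0476% ≈ 12.0%

12.0%


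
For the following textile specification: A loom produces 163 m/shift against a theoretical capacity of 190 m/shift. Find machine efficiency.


Formula: Efficiency% = (Actual output / Theoretical output) * 100
Efficiency% = (163 / 190) * 100
Efficiency% = 0.857895 * 100 = 85.7895% ≈ 85.8%

85.8%


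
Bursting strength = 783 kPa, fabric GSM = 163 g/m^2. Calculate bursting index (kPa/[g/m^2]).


Formula: Bursting Index = Bursting Strength / Fabric GSM
BI = 783 kPa / 163 g/m^2
BI = 4.804 kPa/(g/m^2)

4.804 kPa/(g/m^2)


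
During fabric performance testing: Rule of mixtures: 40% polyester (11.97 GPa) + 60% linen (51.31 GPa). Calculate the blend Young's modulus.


Formula: Blend property = (fraction_A * property_A) + (fraction_B * property_B)
Step 1: Contribution A = 40/100 * 11.97 GPa = 4.788 GPa
Step 2: Contribution B = 60/100 * 51.31 GPa = 30.786 GPa
Step 3: Blend Young's modulus = 4.788 + 30.786 = 35.574 GPa

35.574 GPa


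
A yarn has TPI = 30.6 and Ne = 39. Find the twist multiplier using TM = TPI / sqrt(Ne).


Formula: TM = TPI / sqrt(Ne)
Step 1: sqrt(Ne) = sqrt(39) = 6.245
Step 2: TM = 30.6 / 6.245 = 4.90

4.90 TM


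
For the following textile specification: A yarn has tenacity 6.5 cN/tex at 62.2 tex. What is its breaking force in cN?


Formula: Breaking force = Tenacity * Linear density
F = 6.5 cN/tex * 62.2 tex
F = 404.30 cN

404.30 cN


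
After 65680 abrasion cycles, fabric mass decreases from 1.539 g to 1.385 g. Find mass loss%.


Formula: Mass loss% = ((m_before - m_after) / m_before) * 100
Step 1: Mass loss = 1.539 - 1.385 = 0.154 g
Step 2: Ratio = 0.154 / 1.539 = 0.100065
Step 3: Mass loss% = 0.100065 * 100 = 10.0065% ≈ 10.01%

10.01%


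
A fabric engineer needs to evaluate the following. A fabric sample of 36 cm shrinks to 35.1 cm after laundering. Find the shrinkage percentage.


Formula: Shrinkage% = ((L_before - L_after) / L_before) * 100
Step 1: Shrinkage = 36 - 35.1 = 0.9 cm
Step 2: Shrinkage% = (0.9 / 36) * 100
Step 3: Shrinkage% = 0.025 * 100 = 2.5%

2.5%


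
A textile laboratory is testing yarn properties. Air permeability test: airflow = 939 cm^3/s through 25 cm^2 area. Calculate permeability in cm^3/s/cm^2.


Formula: Air Permeability = Airflow / Test Area
AP = 939 cm^3/s / 25 cm^2
AP = 37.6 cm^3/s/cm^2

37.6 cm^3/s/cm^2


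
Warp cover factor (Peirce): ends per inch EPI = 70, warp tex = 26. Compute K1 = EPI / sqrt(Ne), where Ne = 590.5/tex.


Formula: K1 = EPI / sqrt(Ne), with Ne = 590.5 / tex_warp
Step 1: Ne = 590.5 / 26 = 22.712
Step 2: sqrt(Ne) = sqrt(22.712) = 4.7657
Step 3: K1 = 70 / 4.7657 = 14.7

14.7


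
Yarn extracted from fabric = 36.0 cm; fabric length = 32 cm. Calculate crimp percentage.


Formula: Crimp% = ((L_yarn - L_fabric) / L_fabric) * 100
Step 1: Extension = 36.0 - 32 = 4.0 cm
Step 2: Crimp% = (4.0 / 32) * 100
Step 3: Crimp% = 0.125 * 100 = 12.5%

12.5%


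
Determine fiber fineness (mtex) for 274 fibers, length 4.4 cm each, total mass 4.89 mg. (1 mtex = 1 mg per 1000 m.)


Formula: fineness (mtex) = mass (mg) / total length (km) = (mass_mg / total_length_m) * 1000
Step 1: Convert fiber length: 4.4 cm = 0.044 m
Step 2: Total fiber length = 274 * 0.044 = 12.056 m
Step 3: Linear density = 4.89 mg / 12.056 m = 0.4056 mg/m
Step 4: fineness = 0.4056 * 1000 = 405.6 mtex

405.6 mtex


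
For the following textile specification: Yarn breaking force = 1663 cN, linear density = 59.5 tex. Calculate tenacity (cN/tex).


Formula: Tenacity = Breaking force / Linear density
Tenacity = 1663 cN / 59.5 tex
Tenacity = 27.95 cN/tex

27.95 cN/tex


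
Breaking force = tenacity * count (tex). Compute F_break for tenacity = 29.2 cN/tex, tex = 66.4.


Formula: Breaking force = Tenacity * Linear density
F = 29.2 cN/tex * 66.4 tex
F = 1938.88 cN

1938.88 cN


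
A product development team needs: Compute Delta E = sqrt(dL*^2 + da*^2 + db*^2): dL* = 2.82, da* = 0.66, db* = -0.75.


Formula: Delta E = sqrt(dL*^2 + da*^2 + db*^2)
Step 1: dL*^2 = 2.82^2 = 7.9524
Step 2: da*^2 = 0.66^2 = 0.4356
Step 3: db*^2 = (-0.75)^2 = 0.5625
Step 4: Sum = 7.9524 + 0.4356 + 0.5625 = 8.9505
Step 5: Delta E = sqrt(8.9505) = 2.99

2.99 Delta E


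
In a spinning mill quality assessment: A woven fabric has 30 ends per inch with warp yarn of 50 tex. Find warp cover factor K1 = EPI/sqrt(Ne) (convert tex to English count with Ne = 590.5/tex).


Formula: K1 = EPI / sqrt(Ne), with Ne = 590.5 / tex_warp
Step 1: Ne = 590.5 / 50 = 11.81
Step 2: sqrt(Ne) = sqrt(11.81) = 3.4366
Step 3: K1 = 30 / 3.4366 = 8.7

8.7


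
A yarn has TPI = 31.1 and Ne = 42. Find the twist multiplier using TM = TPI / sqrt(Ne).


Formula: TM = TPI / sqrt(Ne)
Step 1: sqrt(Ne) = sqrt(42) = 6.4807
Step 2: TM = 31.1 / 6.4807 = 4.80

4.80 TM


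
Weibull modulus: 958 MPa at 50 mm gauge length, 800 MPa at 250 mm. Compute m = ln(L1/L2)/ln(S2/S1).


Formula: m = ln(L1/L2) / ln(S2/S1)
Step 1: ln(L1/L2) = ln(50/250) = -1.60944
Step 2: S2/S1 = 800/958 = 0.83507
Step 3: ln(S2/S1) = ln(0.83507) = -0.18024
Step 4: m = -1.60944 / -0.18024 = 8.93

8.93 (Weibull m)


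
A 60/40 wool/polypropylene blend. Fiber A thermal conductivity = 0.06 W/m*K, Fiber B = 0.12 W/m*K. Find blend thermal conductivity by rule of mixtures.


Formula: Blend property = (fraction_A * property_A) + (fraction_B * property_B)
Step 1: Contribution A = 60/100 * 0.06 W/m*K = 0.036 W/m*K
Step 2: Contribution B = 40/100 * 0.12 W/m*K = 0.048 W/m*K
Step 3: Blend thermal conductivity = 0.036 + 0.048 = 0.084 W/m*K

0.084 W/m*K


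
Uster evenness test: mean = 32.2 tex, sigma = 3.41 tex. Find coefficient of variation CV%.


Formula: CV% = (standard deviation / mean) * 100
Step 1: Ratio = 3.41 / 32.2 = 0.105901
Step 2: CV% = 0.105901 * 100 = 10.5901% ≈ 10.6%

10.6%


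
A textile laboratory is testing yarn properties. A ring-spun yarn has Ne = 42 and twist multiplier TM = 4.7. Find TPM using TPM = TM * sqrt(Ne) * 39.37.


Formula: TPM = TM * sqrt(Ne) * 39.37
Step 1: sqrt(Ne) = sqrt(42) = 6.4807
Step 2: TM * sqrt(Ne) = 4.7 * 6.4807 = 30.4593
Step 3: TPM = 30.4593 * 39.37 = 1199 twists/m

1199 twists/m


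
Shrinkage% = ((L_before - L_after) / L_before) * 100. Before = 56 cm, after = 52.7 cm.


Formula: Shrinkage% = ((L_before - L_after) / L_before) * 100
Step 1: Shrinkage = 56 - 52.7 = 3.3 cm
Step 2: Shrinkage% = (3.3 / 56) * 100
Step 3: Shrinkage% = 0.058929 * 100 = 5.8929% ≈ 5.9%

5.9%


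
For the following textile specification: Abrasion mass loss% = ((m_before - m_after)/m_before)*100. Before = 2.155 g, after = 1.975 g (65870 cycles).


Formula: Mass loss% = ((m_before - m_after) / m_before) * 100
Step 1: Mass loss = 2.155 - 1.975 = 0.18 g
Step 2: Ratio = 0.18 / 2.155 = 0.0835267
Step 3: Mass loss% = 0.0835267 * 100 = 8.35267% ≈ 8.35%

8.35%


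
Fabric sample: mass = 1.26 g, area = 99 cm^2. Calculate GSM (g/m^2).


Formula: GSM = mass_g / area_m2
Step 1: Convert area: 99 cm^2 = 99 / 10000 = 0.0099 m^2
Step 2: GSM = 1.26 g / 0.0099 m^2 = 127.3 g/m^2

127.3 g/m^2


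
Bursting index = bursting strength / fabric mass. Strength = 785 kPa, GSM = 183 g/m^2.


Formula: Bursting Index = Bursting Strength / Fabric GSM
BI = 785 kPa / 183 g/m^2
BI = 4.290 kPa/(g/m^2)

4.290 kPa/(g/m^2)


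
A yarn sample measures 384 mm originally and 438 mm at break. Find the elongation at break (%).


Formula: Elongation (%) = ((L_break - L0) / L0) * 100
Step 1: Extension = 438 - 384 = 54 mm
Step 2: Elongation = (54 / 384) * 100
Step 3: Elongation = 0.140625 * 100 = 14.0625% ≈ 14.1%

14.1%


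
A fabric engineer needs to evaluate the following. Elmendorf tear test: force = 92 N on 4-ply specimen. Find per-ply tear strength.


Formula: Per-ply strength = Total force / Number of plies
Per-ply = 92 N / 4
Per-ply = 23 N

23 N


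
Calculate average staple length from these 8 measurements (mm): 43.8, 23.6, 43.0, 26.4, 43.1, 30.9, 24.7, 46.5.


Formula: Mean = sum of lengths / count
Sum = 43.8 + 23.6 + 43.0 + 26.4 + 43.1 + 30.9 + 24.7 + 46.5
Sum = 282.0 mm
Mean = 282.0 / 8 = 35.25 mm

35.25 mm


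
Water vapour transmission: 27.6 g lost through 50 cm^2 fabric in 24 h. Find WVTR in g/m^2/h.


Formula: WVTR = mass_loss / (area * time)
Step 1: Convert area: 50 cm^2 = 0.005 m^2
Step 2: WVTR = 27.6 g / (0.005 m^2 * 24 h)
Step 3: WVTR = 27.6 / 0.12 = 230.0 g/m^2/h

230.0 g/m^2/h


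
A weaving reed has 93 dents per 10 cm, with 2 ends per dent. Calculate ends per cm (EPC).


Formula: EPC = (dents per 10 cm * ends per dent) / 10
Step 1: Total ends per 10 cm = 93 * 2 = 186
Step 2: EPC = 186 / 10 = 18.6 ends/cm

18.6 ends/cm


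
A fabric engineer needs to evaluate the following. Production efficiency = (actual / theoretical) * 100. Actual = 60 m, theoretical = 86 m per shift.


Formula: Efficiency% = (Actual output / Theoretical output) * 100
Efficiency% = (60 / 86) * 100
Efficiency% = 0.697674 * 100 = 69.7674% ≈ 69.8%

69.8%


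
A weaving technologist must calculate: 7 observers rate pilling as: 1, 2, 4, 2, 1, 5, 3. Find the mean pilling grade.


Formula: Mean = sum / count
Sum = 1 + 2 + 4 + 2 + 1 + 5 + 3 = 18
Mean = 18 / 7 = 2.6

2.6


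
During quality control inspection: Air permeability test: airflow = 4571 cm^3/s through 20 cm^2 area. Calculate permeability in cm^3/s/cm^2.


Formula: Air Permeability = Airflow / Test Area
AP = 4571 cm^3/s / 20 cm^2
AP = 228.6 cm^3/s/cm^2

228.6 cm^3/s/cm^2


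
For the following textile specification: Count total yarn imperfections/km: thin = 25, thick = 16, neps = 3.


Formula: Total = thin places + thick places + neps
Total = 25 + 16 + 3
Total = 44 imperfections/km

44 imperfections/km


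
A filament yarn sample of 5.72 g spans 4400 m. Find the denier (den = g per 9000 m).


Formula: den = (mass_g / length_m) * 9000
Substituting: den = (5.72 / 4400) * 9000
Intermediate: 5.72 / 4400 = 0.0013 g/m
den = 0.0013 * 9000 = 11.7 denier

11.7 denier


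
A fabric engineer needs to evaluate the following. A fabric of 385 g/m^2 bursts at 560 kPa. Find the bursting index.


Formula: Bursting Index = Bursting Strength / Fabric GSM
BI = 560 kPa / 385 g/m^2
BI = 1.455 kPa/(g/m^2)

1.455 kPa/(g/m^2)


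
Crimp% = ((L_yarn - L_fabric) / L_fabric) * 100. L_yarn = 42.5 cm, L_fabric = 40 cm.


Formula: Crimp% = ((L_yarn - L_fabric) / L_fabric) * 100
Step 1: Extension = 42.5 - 40 = 2.5 cm
Step 2: Crimp% = (2.5 / 40) * 100
Step 3: Crimp% = 0.0625 * 100 = 6.25% ≈ 6.3%

6.3%


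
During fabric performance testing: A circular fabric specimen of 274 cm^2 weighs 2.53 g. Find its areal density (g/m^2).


Formula: GSM = mass_g / area_m2
Step 1: Convert area: 274 cm^2 = 274 / 10000 = 0.0274 m^2
Step 2: GSM = 2.53 g / 0.0274 m^2 = 92.3 g/m^2

92.3 g/m^2


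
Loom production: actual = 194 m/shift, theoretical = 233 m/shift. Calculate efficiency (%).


Formula: Efficiency% = (Actual output / Theoretical output) * 100
Efficiency% = (194 / 233) * 100
Efficiency% = 0.832618 * 100 = 83.2618% ≈ 83.3%

83.3%


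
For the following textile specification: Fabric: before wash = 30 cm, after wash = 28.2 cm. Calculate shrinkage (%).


Formula: Shrinkage% = ((L_before - L_after) / L_before) * 100
Step 1: Shrinkage = 30 - 28.2 = 1.8 cm
Step 2: Shrinkage% = (1.8 / 30) * 100
Step 3: Shrinkage% = 0.06 * 100 = 6.0%

6.0%


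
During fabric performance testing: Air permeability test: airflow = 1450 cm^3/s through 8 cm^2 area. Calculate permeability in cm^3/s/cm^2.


Formula: Air Permeability = Airflow / Test Area
AP = 1450 cm^3/s / 8 cm^2
AP = 181.3 cm^3/s/cm^2

181.3 cm^3/s/cm^2


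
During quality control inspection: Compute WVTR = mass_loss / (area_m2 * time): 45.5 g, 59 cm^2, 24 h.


Formula: WVTR = mass_loss / (area * time)
Step 1: Convert area: 59 cm^2 = 0.0059 m^2
Step 2: WVTR = 45.5 g / (0.0059 m^2 * 24 h)
Step 3: WVTR = 45.5 / 0.1416 = 321.3 g/m^2/h

321.3 g/m^2/h


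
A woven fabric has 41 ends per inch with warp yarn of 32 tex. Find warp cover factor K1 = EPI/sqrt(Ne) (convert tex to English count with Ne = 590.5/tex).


Formula: K1 = EPI / sqrt(Ne), with Ne = 590.5 / tex_warp
Step 1: Ne = 590.5 / 32 = 18.453
Step 2: sqrt(Ne) = sqrt(18.453) = 4.2957
Step 3: K1 = 41 / 4.2957 = 9.5

9.5


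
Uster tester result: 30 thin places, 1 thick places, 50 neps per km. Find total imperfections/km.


Formula: Total = thin places + thick places + neps
Total = 30 + 1 + 50
Total = 81 imperfections/km

81 imperfections/km


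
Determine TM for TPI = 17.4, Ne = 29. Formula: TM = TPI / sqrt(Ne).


Formula: TM = TPI / sqrt(Ne)
Step 1: sqrt(Ne) = sqrt(29) = 5.3852
Step 2: TM = 17.4 / 5.3852 = 3.23

3.23 TM


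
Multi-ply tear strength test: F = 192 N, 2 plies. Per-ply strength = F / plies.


Formula: Per-ply strength = Total force / Number of plies
Per-ply = 192 N / 2
Per-ply = 96 N

96 N


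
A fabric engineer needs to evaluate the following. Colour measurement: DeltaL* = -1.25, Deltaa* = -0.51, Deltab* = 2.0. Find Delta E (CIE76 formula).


Formula: Delta E = sqrt(dL*^2 + da*^2 + db*^2)
Step 1: dL*^2 = (-1.25)^2 = 1.5625
Step 2: da*^2 = (-0.51)^2 = 0.2601
Step 3: db*^2 = 2.0^2 = 4.0
Step 4: Sum = 1.5625 + 0.2601 + 4.0 = 5.8226
Step 5: Delta E = sqrt(5.8226) = 2.41

2.41 Delta E


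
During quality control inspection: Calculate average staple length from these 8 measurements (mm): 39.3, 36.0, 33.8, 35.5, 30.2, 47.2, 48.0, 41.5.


Formula: Mean = sum of lengths / count
Sum = 39.3 + 36.0 + 33.8 + 35.5 + 30.2 + 47.2 + 48.0 + 41.5
Sum = 311.5 mm
Mean = 311.5 / 8 = 38.94 mm

38.94 mm


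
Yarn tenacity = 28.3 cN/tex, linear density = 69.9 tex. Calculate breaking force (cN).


Formula: Breaking force = Tenacity * Linear density
F = 28.3 cN/tex * 69.9 tex
F = 1978.17 cN

1978.17 cN


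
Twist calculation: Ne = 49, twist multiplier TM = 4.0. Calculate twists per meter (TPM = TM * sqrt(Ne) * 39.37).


Formula: TPM = TM * sqrt(Ne) * 39.37
Step 1: sqrt(Ne) = sqrt(49) = 7
Step 2: TM * sqrt(Ne) = 4.0 * 7 = 28
Step 3: TPM = 28 * 39.37 = 1102 twists/m

1102 twists/m


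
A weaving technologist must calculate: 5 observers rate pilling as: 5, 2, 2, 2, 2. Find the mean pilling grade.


Formula: Mean = sum / count
Sum = 5 + 2 + 2 + 2 + 2 = 13
Mean = 13 / 5 = 2.6

2.6


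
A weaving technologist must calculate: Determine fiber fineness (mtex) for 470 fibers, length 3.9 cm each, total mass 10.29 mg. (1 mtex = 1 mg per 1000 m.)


Formula: fineness (mtex) = mass (mg) / total length (km) = (mass_mg / total_length_m) * 1000
Step 1: Convert fiber length: 3.9 cm = 0.039 m
Step 2: Total fiber length = 470 * 0.039 = 18.33 m
Step 3: Linear density = 10.29 mg / 18.33 m = 0.5614 mg/m
Step 4: fineness = 0.5614 * 1000 = 561.4 mtex

561.4 mtex


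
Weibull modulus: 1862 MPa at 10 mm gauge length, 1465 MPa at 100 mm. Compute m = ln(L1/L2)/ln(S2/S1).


Formula: m = ln(L1/L2) / ln(S2/S1)
Step 1: ln(L1/L2) = ln(10/100) = -2.30259
Step 2: S2/S1 = 1465/1862 = 0.78679
Step 3: ln(S2/S1) = ln(0.78679) = -0.23979
Step 4: m = -2.30259 / -0.23979 = 9.60

9.60 (Weibull m)


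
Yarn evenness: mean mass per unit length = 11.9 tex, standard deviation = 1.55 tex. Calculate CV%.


Formula: CV% = (standard deviation / mean) * 100
Step 1: Ratio = 1.55 / 11.9 = 0.130252
Step 2: CV% = 0.130252 * 100 = 13.0252% ≈ 13.0%

13.0%


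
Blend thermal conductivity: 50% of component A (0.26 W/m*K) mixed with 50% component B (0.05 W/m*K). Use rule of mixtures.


Formula: Blend property = (fraction_A * property_A) + (fraction_B * property_B)
Step 1: Contribution A = 50/100 * 0.26 W/m*K = 0.13 W/m*K
Step 2: Contribution B = 50/100 * 0.05 W/m*K = 0.025 W/m*K
Step 3: Blend thermal conductivity = 0.13 + 0.025 = 0.155 W/m*K

0.155 W/m*K


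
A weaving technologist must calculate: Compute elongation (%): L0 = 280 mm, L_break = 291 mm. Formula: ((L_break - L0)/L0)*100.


Formula: Elongation (%) = ((L_break - L0) / L0) * 100
Step 1: Extension = 291 - 280 = 11 mm
Step 2: Elongation = (11 / 280) * 100
Step 3: Elongation = 0.039286 * 100 = 3.9286% ≈ 3.9%

3.9%


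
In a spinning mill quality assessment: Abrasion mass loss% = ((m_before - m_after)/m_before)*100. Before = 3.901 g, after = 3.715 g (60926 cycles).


Formula: Mass loss% = ((m_before - m_after) / m_before) * 100
Step 1: Mass loss = 3.901 - 3.715 = 0.186 g
Step 2: Ratio = 0.186 / 3.901 = 0.0476801
Step 3: Mass loss% = 0.0476801 * 100 = 4.76801% ≈ 4.77%

4.77%


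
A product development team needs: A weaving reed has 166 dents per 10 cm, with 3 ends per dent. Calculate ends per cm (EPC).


Formula: EPC = (dents per 10 cm * ends per dent) / 10
Step 1: Total ends per 10 cm = 166 * 3 = 498
Step 2: EPC = 498 / 10 = 49.8 ends/cm

49.8 ends/cm


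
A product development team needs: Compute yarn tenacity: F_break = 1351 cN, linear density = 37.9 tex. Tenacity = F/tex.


Formula: Tenacity = Breaking force / Linear density
Tenacity = 1351 cN / 37.9 tex
Tenacity = 35.65 cN/tex

35.65 cN/tex


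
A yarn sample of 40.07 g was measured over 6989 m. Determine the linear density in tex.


Formula: Tex = (mass_g / length_m) * 1000
Substituting: Tex = (40.07 / 6989) * 1000
Intermediate: 40.07 / 6989 = 0.0057333 g/m
Tex = 0.0057333 * 1000 = 5.73 tex

5.73 tex


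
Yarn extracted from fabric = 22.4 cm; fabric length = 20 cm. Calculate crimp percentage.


Formula: Crimp% = ((L_yarn - L_fabric) / L_fabric) * 100
Step 1: Extension = 22.4 - 20 = 2.4 cm
Step 2: Crimp% = (2.4 / 20) * 100
Step 3: Crimp% = 0.12 * 100 = 12.0%

12.0%


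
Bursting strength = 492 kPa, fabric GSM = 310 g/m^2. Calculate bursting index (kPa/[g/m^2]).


Formula: Bursting Index = Bursting Strength / Fabric GSM
BI = 492 kPa / 310 g/m^2
BI = 1.587 kPa/(g/m^2)

1.587 kPa/(g/m^2)


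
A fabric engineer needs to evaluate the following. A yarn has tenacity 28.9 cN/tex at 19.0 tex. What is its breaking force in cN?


Formula: Breaking force = Tenacity * Linear density
F = 28.9 cN/tex * 19.0 tex
F = 549.10 cN

549.10 cN


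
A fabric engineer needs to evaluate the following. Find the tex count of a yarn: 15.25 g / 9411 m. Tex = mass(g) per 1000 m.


Formula: Tex = (mass_g / length_m) * 1000
Substituting: Tex = (15.25 / 9411) * 1000
Intermediate: 15.25 / 9411 = 0.00162044 g/m
Tex = 0.00162044 * 1000 = 1.62 tex

1.62 tex


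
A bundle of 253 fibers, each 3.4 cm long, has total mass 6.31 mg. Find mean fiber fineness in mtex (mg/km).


Formula: fineness (mtex) = mass (mg) / total length (km) = (mass_mg / total_length_m) * 1000
Step 1: Convert fiber length: 3.4 cm = 0.034 m
Step 2: Total fiber length = 253 * 0.034 = 8.602 m
Step 3: Linear density = 6.31 mg / 8.602 m = 0.7336 mg/m
Step 4: fineness = 0.7336 * 1000 = 733.6 mtex

733.6 mtex


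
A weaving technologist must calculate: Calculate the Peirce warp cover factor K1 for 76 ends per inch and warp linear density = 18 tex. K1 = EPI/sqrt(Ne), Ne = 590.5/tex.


Formula: K1 = EPI / sqrt(Ne), with Ne = 590.5 / tex_warp
Step 1: Ne = 590.5 / 18 = 32.806
Step 2: sqrt(Ne) = sqrt(32.806) = 5.7277
Step 3: K1 = 76 / 5.7277 = 13.3

13.3


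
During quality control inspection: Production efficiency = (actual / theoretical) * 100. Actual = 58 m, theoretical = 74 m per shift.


Formula: Efficiency% = (Actual output / Theoretical output) * 100
Efficiency% = (58 / 74) * 100
Efficiency% = 0.783784 * 100 = 78.3784% ≈ 78.4%

78.4%


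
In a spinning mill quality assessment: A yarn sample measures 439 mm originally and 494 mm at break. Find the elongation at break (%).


Formula: Elongation (%) = ((L_break - L0) / L0) * 100
Step 1: Extension = 494 - 439 = 55 mm
Step 2: Elongation = (55 / 439) * 100
Step 3: Elongation = 0.125285 * 100 = 12.5285% ≈ 12.5%

12.5%


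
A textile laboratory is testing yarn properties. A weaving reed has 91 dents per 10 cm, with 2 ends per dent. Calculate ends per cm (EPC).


Formula: EPC = (dents per 10 cm * ends per dent) / 10
Step 1: Total ends per 10 cm = 91 * 2 = 182
Step 2: EPC = 182 / 10 = 18.2 ends/cm

18.2 ends/cm


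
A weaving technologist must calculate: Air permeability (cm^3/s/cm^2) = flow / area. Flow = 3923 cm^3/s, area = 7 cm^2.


Formula: Air Permeability = Airflow / Test Area
AP = 3923 cm^3/s / 7 cm^2
AP = 560.4 cm^3/s/cm^2

560.4 cm^3/s/cm^2


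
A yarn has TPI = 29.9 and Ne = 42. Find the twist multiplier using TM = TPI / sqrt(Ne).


Formula: TM = TPI / sqrt(Ne)
Step 1: sqrt(Ne) = sqrt(42) = 6.4807
Step 2: TM = 29.9 / 6.4807 = 4.61

4.61 TM


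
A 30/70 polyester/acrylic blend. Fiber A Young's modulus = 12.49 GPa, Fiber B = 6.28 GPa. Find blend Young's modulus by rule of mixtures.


Formula: Blend property = (fraction_A * property_A) + (fraction_B * property_B)
Step 1: Contribution A = 30/100 * 12.49 GPa = 3.747 GPa
Step 2: Contribution B = 70/100 * 6.28 GPa = 4.396 GPa
Step 3: Blend Young's modulus = 3.747 + 4.396 = 8.143 GPa

8.143 GPa


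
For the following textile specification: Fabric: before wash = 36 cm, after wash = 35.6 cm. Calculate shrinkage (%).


Formula: Shrinkage% = ((L_before - L_after) / L_before) * 100
Step 1: Shrinkage = 36 - 35.6 = 0.4 cm
Step 2: Shrinkage% = (0.4 / 36) * 100
Step 3: Shrinkage% = 0.011111 * 100 = 1.1111% ≈ 1.1%

1.1%


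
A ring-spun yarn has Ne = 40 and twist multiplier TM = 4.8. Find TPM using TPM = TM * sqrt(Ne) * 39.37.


Formula: TPM = TM * sqrt(Ne) * 39.37
Step 1: sqrt(Ne) = sqrt(40) = 6.3246
Step 2: TM * sqrt(Ne) = 4.8 * 6.3246 = 30.3581
Step 3: TPM = 30.3581 * 39.37 = 1195 twists/m

1195 twists/m


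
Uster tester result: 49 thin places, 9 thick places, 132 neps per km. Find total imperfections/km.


Formula: Total = thin places + thick places + neps
Total = 49 + 9 + 132
Total = 190 imperfections/km

190 imperfections/km


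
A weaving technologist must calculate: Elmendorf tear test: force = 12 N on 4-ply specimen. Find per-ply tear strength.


Formula: Per-ply strength = Total force / Number of plies
Per-ply = 12 N / 4
Per-ply = 3 N

3 N


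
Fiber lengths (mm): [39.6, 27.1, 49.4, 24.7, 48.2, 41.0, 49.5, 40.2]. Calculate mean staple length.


Formula: Mean = sum of lengths / count
Sum = 39.6 + 27.1 + 49.4 + 24.7 + 48.2 + 41.0 + 49.5 + 40.2
Sum = 319.7 mm
Mean = 319.7 / 8 = 39.96 mm

39.96 mm


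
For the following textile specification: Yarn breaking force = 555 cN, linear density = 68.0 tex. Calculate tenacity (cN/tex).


Formula: Tenacity = Breaking force / Linear density
Tenacity = 555 cN / 68.0 tex
Tenacity = 8.16 cN/tex

8.16 cN/tex


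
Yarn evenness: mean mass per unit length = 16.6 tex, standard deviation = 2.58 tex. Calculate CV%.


Formula: CV% = (standard deviation / mean) * 100
Step 1: Ratio = 2.58 / 16.6 = 0.155422
Step 2: CV% = 0.155422 * 100 = 15.5422% ≈ 15.5%

15.5%


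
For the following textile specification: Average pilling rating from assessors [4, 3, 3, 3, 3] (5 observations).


Formula: Mean = sum / count
Sum = 4 + 3 + 3 + 3 + 3 = 16
Mean = 16 / 5 = 3.2

3.2


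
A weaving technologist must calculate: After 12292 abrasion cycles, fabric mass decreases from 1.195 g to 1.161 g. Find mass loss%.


Formula: Mass loss% = ((m_before - m_after) / m_before) * 100
Step 1: Mass loss = 1.195 - 1.161 = 0.034 g
Step 2: Ratio = 0.034 / 1.195 = 0.0284519
Step 3: Mass loss% = 0.0284519 * 100 = 2.84519% ≈ 2.85%

2.85%


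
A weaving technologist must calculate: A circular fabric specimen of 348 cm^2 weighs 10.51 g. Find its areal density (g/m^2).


Formula: GSM = mass_g / area_m2
Step 1: Convert area: 348 cm^2 = 348 / 10000 = 0.0348 m^2
Step 2: GSM = 10.51 g / 0.0348 m^2 = 302.0 g/m^2

302.0 g/m^2


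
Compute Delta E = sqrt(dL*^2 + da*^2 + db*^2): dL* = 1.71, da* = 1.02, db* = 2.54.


Formula: Delta E = sqrt(dL*^2 + da*^2 + db*^2)
Step 1: dL*^2 = 1.71^2 = 2.9241
Step 2: da*^2 = 1.02^2 = 1.0404
Step 3: db*^2 = 2.54^2 = 6.4516
Step 4: Sum = 2.9241 + 1.0404 + 6.4516 = 10.4161
Step 5: Delta E = sqrt(10.4161) = 3.23

3.23 Delta E


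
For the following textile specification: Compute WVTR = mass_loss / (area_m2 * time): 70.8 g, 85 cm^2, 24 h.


Formula: WVTR = mass_loss / (area * time)
Step 1: Convert area: 85 cm^2 = 0.0085 m^2
Step 2: WVTR = 70.8 g / (0.0085 m^2 * 24 h)
Step 3: WVTR = 70.8 / 0.204 = 347.1 g/m^2/h

347.1 g/m^2/h


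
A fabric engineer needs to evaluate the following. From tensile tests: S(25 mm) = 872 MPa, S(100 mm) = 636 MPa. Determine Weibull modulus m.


Formula: m = ln(L1/L2) / ln(S2/S1)
Step 1: ln(L1/L2) = ln(25/100) = -1.38629
Step 2: S2/S1 = 636/872 = 0.72936
Step 3: ln(S2/S1) = ln(0.72936) = -0.31559
Step 4: m = -1.38629 / -0.31559 = 4.39

4.39 (Weibull m)


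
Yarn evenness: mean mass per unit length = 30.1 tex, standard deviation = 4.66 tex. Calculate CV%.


Formula: CV% = (standard deviation / mean) * 100
Step 1: Ratio = 4.66 / 30.1 = 0.154817
Step 2: CV% = 0.154817 * 100 = 15.4817% ≈ 15.5%

15.5%


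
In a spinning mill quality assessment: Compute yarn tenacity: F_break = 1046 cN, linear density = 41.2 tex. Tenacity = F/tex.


Formula: Tenacity = Breaking force / Linear density
Tenacity = 1046 cN / 41.2 tex
Tenacity = 25.39 cN/tex

25.39 cN/tex


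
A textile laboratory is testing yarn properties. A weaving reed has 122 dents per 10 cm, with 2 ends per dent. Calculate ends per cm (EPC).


Formula: EPC = (dents per 10 cm * ends per dent) / 10
Step 1: Total ends per 10 cm = 122 * 2 = 244
Step 2: EPC = 244 / 10 = 24.4 ends/cm

24.4 ends/cm


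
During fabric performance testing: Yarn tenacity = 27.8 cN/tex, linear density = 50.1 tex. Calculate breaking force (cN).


Formula: Breaking force = Tenacity * Linear density
F = 27.8 cN/tex * 50.1 tex
F = 1392.78 cN

1392.78 cN


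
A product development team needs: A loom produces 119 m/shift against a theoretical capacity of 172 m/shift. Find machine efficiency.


Formula: Efficiency% = (Actual output / Theoretical output) * 100
Efficiency% = (119 / 172) * 100
Efficiency% = 0.69186 * 100 = 69.186% ≈ 69.2%

69.2%


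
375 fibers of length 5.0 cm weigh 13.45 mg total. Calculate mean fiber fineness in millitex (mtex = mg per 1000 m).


Formula: fineness (mtex) = mass (mg) / total length (km) = (mass_mg / total_length_m) * 1000
Step 1: Convert fiber length: 5.0 cm = 0.05 m
Step 2: Total fiber length = 375 * 0.05 = 18.75 m
Step 3: Linear density = 13.45 mg / 18.75 m = 0.7173 mg/m
Step 4: fineness = 0.7173 * 1000 = 717.3 mtex

717.3 mtex


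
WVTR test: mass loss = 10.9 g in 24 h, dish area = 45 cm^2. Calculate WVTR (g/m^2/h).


Formula: WVTR = mass_loss / (area * time)
Step 1: Convert area: 45 cm^2 = 0.0045 m^2
Step 2: WVTR = 10.9 g / (0.0045 m^2 * 24 h)
Step 3: WVTR = 10.9 / 0.108 = 100.9 g/m^2/h

100.9 g/m^2/h


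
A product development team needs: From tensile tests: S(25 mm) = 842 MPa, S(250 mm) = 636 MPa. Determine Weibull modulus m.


Formula: m = ln(L1/L2) / ln(S2/S1)
Step 1: ln(L1/L2) = ln(25/250) = -2.30259
Step 2: S2/S1 = 636/842 = 0.75534
Step 3: ln(S2/S1) = ln(0.75534) = -0.28059
Step 4: m = -2.30259 / -0.28059 = 8.21

8.21 (Weibull m)


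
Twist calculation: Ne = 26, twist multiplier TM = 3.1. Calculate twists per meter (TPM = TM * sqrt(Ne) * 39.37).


Formula: TPM = TM * sqrt(Ne) * 39.37
Step 1: sqrt(Ne) = sqrt(26) = 5.099
Step 2: TM * sqrt(Ne) = 3.1 * 5.099 = 15.8069
Step 3: TPM = 15.8069 * 39.37 = 622 twists/m

622 twists/m


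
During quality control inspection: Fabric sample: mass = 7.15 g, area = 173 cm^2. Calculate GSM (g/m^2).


Formula: GSM = mass_g / area_m2
Step 1: Convert area: 173 cm^2 = 173 / 10000 = 0.0173 m^2
Step 2: GSM = 7.15 g / 0.0173 m^2 = 413.3 g/m^2

413.3 g/m^2


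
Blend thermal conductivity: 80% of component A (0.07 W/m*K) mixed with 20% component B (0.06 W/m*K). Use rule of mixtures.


Formula: Blend property = (fraction_A * property_A) + (fraction_B * property_B)
Step 1: Contribution A = 80/100 * 0.07 W/m*K = 0.056 W/m*K
Step 2: Contribution B = 20/100 * 0.06 W/m*K = 0.012 W/m*K
Step 3: Blend thermal conductivity = 0.056 + 0.012 = 0.068 W/m*K

0.068 W/m*K


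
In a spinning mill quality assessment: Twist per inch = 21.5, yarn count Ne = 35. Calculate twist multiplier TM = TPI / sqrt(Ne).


Formula: TM = TPI / sqrt(Ne)
Step 1: sqrt(Ne) = sqrt(35) = 5.9161
Step 2: TM = 21.5 / 5.9161 = 3.63

3.63 TM


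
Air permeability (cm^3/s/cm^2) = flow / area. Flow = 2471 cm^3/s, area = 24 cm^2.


Formula: Air Permeability = Airflow / Test Area
AP = 2471 cm^3/s / 24 cm^2
AP = 103.0 cm^3/s/cm^2

103.0 cm^3/s/cm^2


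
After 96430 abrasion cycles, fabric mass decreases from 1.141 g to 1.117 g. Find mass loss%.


Formula: Mass loss% = ((m_before - m_after) / m_before) * 100
Step 1: Mass loss = 1.141 - 1.117 = 0.024 g
Step 2: Ratio = 0.024 / 1.141 = 0.0210342
Step 3: Mass loss% = 0.0210342 * 100 = 2.10342% ≈ 2.10%

2.10%


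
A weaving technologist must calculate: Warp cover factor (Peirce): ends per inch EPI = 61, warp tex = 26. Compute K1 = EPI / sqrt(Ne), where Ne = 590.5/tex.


Formula: K1 = EPI / sqrt(Ne), with Ne = 590.5 / tex_warp
Step 1: Ne = 590.5 / 26 = 22.712
Step 2: sqrt(Ne) = sqrt(22.712) = 4.7657
Step 3: K1 = 61 / 4.7657 = 12.8

12.8


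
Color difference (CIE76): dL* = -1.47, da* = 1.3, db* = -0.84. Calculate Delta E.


Formula: Delta E = sqrt(dL*^2 + da*^2 + db*^2)
Step 1: dL*^2 = (-1.47)^2 = 2.1609
Step 2: da*^2 = 1.3^2 = 1.69
Step 3: db*^2 = (-0.84)^2 = 0.7056
Step 4: Sum = 2.1609 + 1.69 + 0.7056 = 4.5565
Step 5: Delta E = sqrt(4.5565) = 2.13

2.13 Delta E


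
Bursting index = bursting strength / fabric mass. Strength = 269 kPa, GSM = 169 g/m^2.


Formula: Bursting Index = Bursting Strength / Fabric GSM
BI = 269 kPa / 169 g/m^2
BI = 1.592 kPa/(g/m^2)

1.592 kPa/(g/m^2)


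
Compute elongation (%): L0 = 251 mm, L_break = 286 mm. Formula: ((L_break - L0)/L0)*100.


Formula: Elongation (%) = ((L_break - L0) / L0) * 100
Step 1: Extension = 286 - 251 = 35 mm
Step 2: Elongation = (35 / 251) * 100
Step 3: Elongation = 0.139442 * 100 = 13.9442% ≈ 13.9%

13.9%


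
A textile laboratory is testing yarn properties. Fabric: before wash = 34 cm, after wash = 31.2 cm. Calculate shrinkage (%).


Formula: Shrinkage% = ((L_before - L_after) / L_before) * 100
Step 1: Shrinkage = 34 - 31.2 = 2.8 cm
Step 2: Shrinkage% = (2.8 / 34) * 100
Step 3: Shrinkage% = 0.082353 * 100 = 8.2353% ≈ 8.2%

8.2%


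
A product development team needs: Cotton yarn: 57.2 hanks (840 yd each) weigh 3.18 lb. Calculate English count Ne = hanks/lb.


Formula: Ne = hanks / mass_lb
Substituting: Ne = 57.2 / 3.18
Ne = 18.0

18.0 Ne


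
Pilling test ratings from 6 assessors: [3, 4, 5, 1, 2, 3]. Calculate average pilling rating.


Formula: Mean = sum / count
Sum = 3 + 4 + 5 + 1 + 2 + 3 = 18
Mean = 18 / 6 = 3.0

3.0


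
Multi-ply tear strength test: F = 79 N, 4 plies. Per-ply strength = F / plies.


Formula: Per-ply strength = Total force / Number of plies
Per-ply = 79 N / 4
Per-ply = 19.75 N

19.75 N


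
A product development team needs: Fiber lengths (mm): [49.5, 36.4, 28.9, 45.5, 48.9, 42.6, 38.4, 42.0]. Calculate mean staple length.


Formula: Mean = sum of lengths / count
Sum = 49.5 + 36.4 + 28.9 + 45.5 + 48.9 + 42.6 + 38.4 + 42.0
Sum = 332.2 mm
Mean = 332.2 / 8 = 41.53 mm

41.53 mm


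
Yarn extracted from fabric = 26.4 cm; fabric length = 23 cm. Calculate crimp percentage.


Formula: Crimp% = ((L_yarn - L_fabric) / L_fabric) * 100
Step 1: Extension = 26.4 - 23 = 3.4 cm
Step 2: Crimp% = (3.4 / 23) * 100
Step 3: Crimp% = 0.147826 * 100 = 14.7826% ≈ 14.8%

14.8%


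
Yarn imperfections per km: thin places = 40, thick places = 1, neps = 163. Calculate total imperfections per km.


Formula: Total = thin places + thick places + neps
Total = 40 + 1 + 163
Total = 204 imperfections/km

204 imperfections/km


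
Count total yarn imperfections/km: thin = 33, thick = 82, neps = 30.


Formula: Total = thin places + thick places + neps
Total = 33 + 82 + 30
Total = 145 imperfections/km

145 imperfections/km


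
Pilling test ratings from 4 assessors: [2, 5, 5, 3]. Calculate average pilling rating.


Formula: Mean = sum / count
Sum = 2 + 5 + 5 + 3 = 15
Mean = 15 / 4 = 3.8

3.8


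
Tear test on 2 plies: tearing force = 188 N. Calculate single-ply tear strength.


Formula: Per-ply strength = Total force / Number of plies
Per-ply = 188 N / 2
Per-ply = 94 N

94 N


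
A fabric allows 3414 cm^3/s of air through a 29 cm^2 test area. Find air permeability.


Formula: Air Permeability = Airflow / Test Area
AP = 3414 cm^3/s / 29 cm^2
AP = 117.7 cm^3/s/cm^2

117.7 cm^3/s/cm^2


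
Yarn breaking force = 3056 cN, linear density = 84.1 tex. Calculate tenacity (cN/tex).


Formula: Tenacity = Breaking force / Linear density
Tenacity = 3056 cN / 84.1 tex
Tenacity = 36.34 cN/tex

36.34 cN/tex


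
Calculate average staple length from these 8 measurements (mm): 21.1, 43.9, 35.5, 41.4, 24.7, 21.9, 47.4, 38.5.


Formula: Mean = sum of lengths / count
Sum = 21.1 + 43.9 + 35.5 + 41.4 + 24.7 + 21.9 + 47.4 + 38.5
Sum = 274.4 mm
Mean = 274.4 / 8 = 34.30 mm

34.30 mm


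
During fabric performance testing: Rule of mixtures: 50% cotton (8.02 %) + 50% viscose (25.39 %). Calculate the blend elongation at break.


Formula: Blend property = (fraction_A * property_A) + (fraction_B * property_B)
Step 1: Contribution A = 50/100 * 8.02 % = 4.01 %
Step 2: Contribution B = 50/100 * 25.39 % = 12.695 %
Step 3: Blend elongation at break = 4.01 + 12.695 = 16.705 %

16.705 %


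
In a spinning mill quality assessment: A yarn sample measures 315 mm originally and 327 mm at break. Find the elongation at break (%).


Formula: Elongation (%) = ((L_break - L0) / L0) * 100
Step 1: Extension = 327 - 315 = 12 mm
Step 2: Elongation = (12 / 315) * 100
Step 3: Elongation = 0.038095 * 100 = 3.8095% ≈ 3.8%

3.8%


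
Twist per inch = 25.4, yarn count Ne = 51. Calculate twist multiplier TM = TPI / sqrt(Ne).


Formula: TM = TPI / sqrt(Ne)
Step 1: sqrt(Ne) = sqrt(51) = 7.1414
Step 2: TM = 25.4 / 7.1414 = 3.56

3.56 TM


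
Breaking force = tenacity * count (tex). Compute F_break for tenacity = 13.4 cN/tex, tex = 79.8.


Formula: Breaking force = Tenacity * Linear density
F = 13.4 cN/tex * 79.8 tex
F = 1069.32 cN

1069.32 cN


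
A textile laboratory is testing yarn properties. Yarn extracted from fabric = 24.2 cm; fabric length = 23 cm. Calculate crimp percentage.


Formula: Crimp% = ((L_yarn - L_fabric) / L_fabric) * 100
Step 1: Extension = 24.2 - 23 = 1.2 cm
Step 2: Crimp% = (1.2 / 23) * 100
Step 3: Crimp% = 0.052174 * 100 = 5.2174% ≈ 5.2%

5.2%


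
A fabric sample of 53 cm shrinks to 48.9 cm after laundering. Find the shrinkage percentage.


Formula: Shrinkage% = ((L_before - L_after) / L_before) * 100
Step 1: Shrinkage = 53 - 48.9 = 4.1 cm
Step 2: Shrinkage% = (4.1 / 53) * 100
Step 3: Shrinkage% = 0.077358 * 100 = 7.7358% ≈ 7.7%

7.7%


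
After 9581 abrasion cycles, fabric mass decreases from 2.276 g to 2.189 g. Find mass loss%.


Formula: Mass loss% = ((m_before - m_after) / m_before) * 100
Step 1: Mass loss = 2.276 - 2.189 = 0.087 g
Step 2: Ratio = 0.087 / 2.276 = 0.038225
Step 3: Mass loss% = 0.038225 * 100 = 3.8225% ≈ 3.82%

3.82%


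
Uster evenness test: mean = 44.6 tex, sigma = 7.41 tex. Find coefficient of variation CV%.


Formula: CV% = (standard deviation / mean) * 100
Step 1: Ratio = 7.41 / 44.6 = 0.166143
Step 2: CV% = 0.166143 * 100 = 16.6143% ≈ 16.6%

16.6%


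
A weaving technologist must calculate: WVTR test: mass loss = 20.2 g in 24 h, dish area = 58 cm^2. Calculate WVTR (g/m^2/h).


Formula: WVTR = mass_loss / (area * time)
Step 1: Convert area: 58 cm^2 = 0.0058 m^2
Step 2: WVTR = 20.2 g / (0.0058 m^2 * 24 h)
Step 3: WVTR = 20.2 / 0.1392 = 145.1 g/m^2/h

145.1 g/m^2/h
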